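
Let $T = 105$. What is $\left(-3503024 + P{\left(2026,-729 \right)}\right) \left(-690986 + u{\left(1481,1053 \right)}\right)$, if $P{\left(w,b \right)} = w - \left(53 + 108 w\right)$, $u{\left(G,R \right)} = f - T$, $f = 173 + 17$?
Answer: $2570054302959$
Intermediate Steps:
$f = 190$
$u{\left(G,R \right)} = 85$ ($u{\left(G,R \right)} = 190 - 105 = 85$)
$P{\left(w,b \right)} = -53 - 107 w$ ($P{\left(w,b \right)} = w - \left(53 + 108 w\right) = -53 - 107 w$)
$\left(-3503024 + P{\left(2026,-729 \right)}\right) \left(-690986 + u{\left(1481,1053 \right)}\right) = \left(-3503024 - 216835\right) \left(-690986 + 85\right) = \left(-3503024 - 216835\right) \left(-690901\right) = \left(-3719859\right) \left(-690901\right) = 2570054302959$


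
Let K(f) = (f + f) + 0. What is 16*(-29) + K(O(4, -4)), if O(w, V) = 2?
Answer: -460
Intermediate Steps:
K(f) = 2*f (K(f) = 2*f + 0 = 2*f)
16*(-29) + K(O(4, -4)) = 16*(-29) + 2*2 = -464 + 4 = -460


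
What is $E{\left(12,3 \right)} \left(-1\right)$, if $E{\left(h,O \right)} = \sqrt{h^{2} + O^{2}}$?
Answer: $- 3 \sqrt{17} \approx -12.369$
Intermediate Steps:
$E{\left(h,O \right)} = \sqrt{O^{2} + h^{2}}$
$E{\left(12,3 \right)} \left(-1\right) = \sqrt{3^{2} + 12^{2}} \left(-1\right) = \sqrt{9 + 144} \left(-1\right) = \sqrt{153} \left(-1\right) = 3 \sqrt{17} \left(-1\right) = - 3 \sqrt{17}$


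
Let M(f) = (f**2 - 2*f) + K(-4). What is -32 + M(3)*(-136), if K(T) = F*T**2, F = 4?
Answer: -9144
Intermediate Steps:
K(T) = 4*T**2
M(f) = 64 + f**2 - 2*f (M(f) = (f**2 - 2*f) + 4*(-4)**2 = (f**2 - 2*f) + 4*16 = (f**2 - 2*f) + 64 = 64 + f**2 - 2*f)
-32 + M(3)*(-136) = -32 + (64 + 3**2 - 2*3)*(-136) = -32 + (64 + 9 - 6)*(-136) = -32 + 67*(-136) = -32 - 9112 = -9144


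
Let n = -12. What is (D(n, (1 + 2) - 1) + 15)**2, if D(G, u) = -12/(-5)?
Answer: 7569/25 ≈ 302.76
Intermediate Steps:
D(G, u) = 12/5 (D(G, u) = -12*(-1/5) = 12/5)
(D(n, (1 + 2) - 1) + 15)**2 = (12/5 + 15)**2 = (87/5)**2 = 7569/25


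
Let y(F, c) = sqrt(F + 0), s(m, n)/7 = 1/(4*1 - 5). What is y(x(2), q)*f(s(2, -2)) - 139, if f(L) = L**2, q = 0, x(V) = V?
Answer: -139 + 49*sqrt(2) ≈ -69.703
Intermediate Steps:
s(m, n) = -7 (s(m, n) = 7/(4*1 - 5) = 7/(4 - 5) = 7/(-1) = 7*(-1) = -7)
y(F, c) = sqrt(F)
y(x(2), q)*f(s(2, -2)) - 139 = sqrt(2)*(-7)**2 - 139 = sqrt(2)*49 - 139 = 49*sqrt(2) - 139 = -139 + 49*sqrt(2)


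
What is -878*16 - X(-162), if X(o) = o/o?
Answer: -14049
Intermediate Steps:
X(o) = 1
-878*16 - X(-162) = -878*16 - 1*1 = -14048 - 1 = -14049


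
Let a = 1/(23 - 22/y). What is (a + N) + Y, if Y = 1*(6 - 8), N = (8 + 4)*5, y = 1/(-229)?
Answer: 293539/5061 ≈ 58.000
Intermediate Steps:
y = -1/229 ≈ -0.0043668
N = 60 (N = 12*5 = 60)
a = 1/5061 (a = 1/(23 - 22/(-1/229)) = 1/(23 - 22*(-229)) = 1/(23 + 5038) = 1/5061 ≈ 0.00019759)
Y = -2 (Y = 1*(-2) = -2)
(a + N) + Y = (1/5061 + 60) - 2 = 303661/5061 - 2 = 293539/5061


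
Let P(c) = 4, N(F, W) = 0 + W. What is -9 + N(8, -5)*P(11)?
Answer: -29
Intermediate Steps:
N(F, W) = W
-9 + N(8, -5)*P(11) = -9 - 5*4 = -9 - 20 = -29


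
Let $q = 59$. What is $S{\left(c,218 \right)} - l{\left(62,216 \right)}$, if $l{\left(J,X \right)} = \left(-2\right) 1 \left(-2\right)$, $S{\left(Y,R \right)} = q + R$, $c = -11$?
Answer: $273$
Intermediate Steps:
$S{\left(Y,R \right)} = 59 + R$
$l{\left(J,X \right)} = 4$ ($l{\left(J,X \right)} = \left(-2\right) \left(-2\right) = 4$)
$S{\left(c,218 \right)} - l{\left(62,216 \right)} = \left(59 + 218\right) - 4 = 277 - 4 = 273$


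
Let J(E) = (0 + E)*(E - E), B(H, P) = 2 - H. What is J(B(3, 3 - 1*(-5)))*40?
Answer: 0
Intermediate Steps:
J(E) = 0 (J(E) = E*0 = 0)
J(B(3, 3 - 1*(-5)))*40 = 0*40 = 0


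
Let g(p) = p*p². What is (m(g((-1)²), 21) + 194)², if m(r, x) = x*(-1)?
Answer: 29929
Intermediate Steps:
g(p) = p³
m(r, x) = -x
(m(g((-1)²), 21) + 194)² = (-1*21 + 194)² = (-21 + 194)² = 173² = 29929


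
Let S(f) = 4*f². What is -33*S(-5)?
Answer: -3300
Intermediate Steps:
-33*S(-5) = -132*(-5)² = -132*25 = -33*100 = -3300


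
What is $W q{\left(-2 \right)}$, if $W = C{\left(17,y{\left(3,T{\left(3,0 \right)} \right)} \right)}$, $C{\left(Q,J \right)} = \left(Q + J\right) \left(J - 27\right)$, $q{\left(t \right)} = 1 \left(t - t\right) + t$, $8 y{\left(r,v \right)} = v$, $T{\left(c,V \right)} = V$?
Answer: $918$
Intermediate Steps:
$y{\left(r,v \right)} = \frac{v}{8}$
$q{\left(t \right)} = t$ ($q{\left(t \right)} = 1 \cdot 0 + t = 0 + t = t$)
$C{\left(Q,J \right)} = \left(-27 + J\right) \left(J + Q\right)$ ($C{\left(Q,J \right)} = \left(J + Q\right) \left(-27 + J\right) = \left(-27 + J\right) \left(J + Q\right)$)
$W = -459$ ($W = \left(\frac{1}{8} \cdot 0\right)^{2} - 27 \cdot \frac{1}{8} \cdot 0 - 459 + \frac{1}{8} \cdot 0 \cdot 17 = 0^{2} - 0 - 459 + 0 \cdot 17 = 0 + 0 - 459 + 0 = -459$)
$W q{\left(-2 \right)} = \left(-459\right) \left(-2\right) = 918$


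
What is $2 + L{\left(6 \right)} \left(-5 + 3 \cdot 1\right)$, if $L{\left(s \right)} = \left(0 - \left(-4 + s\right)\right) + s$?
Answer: $-6$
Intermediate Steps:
$L{\left(s \right)} = 4$ ($L{\left(s \right)} = \left(4 - s\right) + s = 4$)
$2 + L{\left(6 \right)} \left(-5 + 3 \cdot 1\right) = 2 + 4 \left(-5 + 3 \cdot 1\right) = 2 + 4 \left(-5 + 3\right) = 2 + 4 \left(-2\right) = 2 - 8 = -6$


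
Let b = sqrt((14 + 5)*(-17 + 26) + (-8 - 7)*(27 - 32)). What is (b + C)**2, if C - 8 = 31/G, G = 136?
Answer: 5802177/18496 + 1119*sqrt(246)/68 ≈ 571.80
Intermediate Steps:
C = 1119/136 (C = 8 + 31/136 = 1119/136 ≈ 8.2279)
b = sqrt(246) (b = sqrt(19*9 - 15*(-5)) = sqrt(171 + 75) = sqrt(246) ≈ 15.684)
(b + C)**2 = (sqrt(246) + 1119/136)**2 = (1119/136 + sqrt(246))**2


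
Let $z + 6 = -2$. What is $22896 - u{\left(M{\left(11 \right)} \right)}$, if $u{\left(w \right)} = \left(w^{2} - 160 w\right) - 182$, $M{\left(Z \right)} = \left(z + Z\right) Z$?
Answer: $27269$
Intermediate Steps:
$z = -8$ ($z = -6 - 2 = -8$)
$M{\left(Z \right)} = Z \left(-8 + Z\right)$ ($M{\left(Z \right)} = \left(-8 + Z\right) Z = Z \left(-8 + Z\right)$)
$u{\left(w \right)} = -182 + w^{2} - 160 w$
$22896 - u{\left(M{\left(11 \right)} \right)} = 22896 - \left(-182 + \left(11 \left(-8 + 11\right)\right)^{2} - 160 \cdot 11 \left(-8 + 11\right)\right) = 22896 - \left(-182 + \left(11 \cdot 3\right)^{2} - 160 \cdot 11 \cdot 3\right) = 22896 - \left(-182 + 33^{2} - 5280\right) = 22896 - \left(-182 + 1089 - 5280\right) = 22896 - -4373 = 22896 + 4373 = 27269$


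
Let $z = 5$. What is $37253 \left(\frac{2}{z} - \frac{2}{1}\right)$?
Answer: $- \frac{298024}{5} \approx -59605.0$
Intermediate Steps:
$37253 \left(\frac{2}{z} - \frac{2}{1}\right) = 37253 \left(\frac{2}{5} - \frac{2}{1}\right) = 37253 \left(2 \cdot \frac{1}{5} - 2\right) = 37253 \left(\frac{2}{5} - 2\right) = 37253 \left(- \frac{8}{5}\right) = - \frac{298024}{5}$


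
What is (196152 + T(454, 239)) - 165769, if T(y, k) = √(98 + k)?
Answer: 30383 + √337 ≈ 30401.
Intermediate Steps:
(196152 + T(454, 239)) - 165769 = (196152 + √(98 + 239)) - 165769 = (196152 + √337) - 165769 = 30383 + √337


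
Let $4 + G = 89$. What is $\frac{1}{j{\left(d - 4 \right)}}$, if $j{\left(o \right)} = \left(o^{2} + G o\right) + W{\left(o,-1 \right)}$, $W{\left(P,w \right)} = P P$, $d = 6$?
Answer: $\frac{1}{178} \approx 0.005618$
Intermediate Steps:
$W{\left(P,w \right)} = P^{2}$
$G = 85$ ($G = -4 + 89 = 85$)
$j{\left(o \right)} = 2 o^{2} + 85 o$ ($j{\left(o \right)} = \left(o^{2} + 85 o\right) + o^{2} = 2 o^{2} + 85 o$)
$\frac{1}{j{\left(d - 4 \right)}} = \frac{1}{\left(6 - 4\right) \left(85 + 2 \left(6 - 4\right)\right)} = \frac{1}{2 \left(85 + 2 \cdot 2\right)} = \frac{1}{2 \left(85 + 4\right)} = \frac{1}{2 \cdot 89} = \frac{1}{178}$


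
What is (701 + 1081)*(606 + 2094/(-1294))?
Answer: 696824370/647 ≈ 1.0770e+6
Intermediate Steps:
(701 + 1081)*(606 + 2094/(-1294)) = 1782*(606 + 2094*(-1/1294)) = 1782*(606 - 1047/647) = 1782*(391035/647) = 696824370/647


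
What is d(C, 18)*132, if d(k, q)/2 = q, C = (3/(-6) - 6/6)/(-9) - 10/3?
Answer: 4752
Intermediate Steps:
C = -19/6 (C = (3*(-⅙) - 6*⅙)*(-⅑) - 10*⅓ = (-½ - 1)*(-⅑) - 10/3 = -3/2*(-⅑) - 10/3 = ⅙ - 10/3 = -19/6 ≈ -3.1667)
d(k, q) = 2*q
d(C, 18)*132 = (2*18)*132 = 36*132 = 4752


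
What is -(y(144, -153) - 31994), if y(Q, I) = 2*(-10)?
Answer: 32014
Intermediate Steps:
y(Q, I) = -20
-(y(144, -153) - 31994) = -(-20 - 31994) = -1*(-32014) = 32014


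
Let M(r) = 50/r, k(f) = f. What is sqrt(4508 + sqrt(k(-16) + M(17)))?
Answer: sqrt(1302812 + 17*I*sqrt(3774))/17 ≈ 67.142 + 0.026911*I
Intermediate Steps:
sqrt(4508 + sqrt(k(-16) + M(17))) = sqrt(4508 + sqrt(-16 + 50/17)) = sqrt(4508 + sqrt(-222/17)) = sqrt(4508 + I*sqrt(3774)/17)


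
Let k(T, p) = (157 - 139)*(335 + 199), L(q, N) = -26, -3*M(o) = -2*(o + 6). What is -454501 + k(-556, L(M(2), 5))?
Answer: -444889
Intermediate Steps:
M(o) = 4 + 2*o/3 (M(o) = -(-2)*(o + 6)/3 = -(-2)*(6 + o)/3 = -(-12 - 2*o)/3 = 4 + 2*o/3)
k(T, p) = 9612 (k(T, p) = 18*534 = 9612)
-454501 + k(-556, L(M(2), 5)) = -454501 + 9612 = -444889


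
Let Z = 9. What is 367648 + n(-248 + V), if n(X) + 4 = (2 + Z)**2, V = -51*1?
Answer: 367765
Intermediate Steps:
V = -51
n(X) = 117 (n(X) = -4 + (2 + 9)**2 = -4 + 11**2 = -4 + 121 = 117)
367648 + n(-248 + V) = 367648 + 117 = 367765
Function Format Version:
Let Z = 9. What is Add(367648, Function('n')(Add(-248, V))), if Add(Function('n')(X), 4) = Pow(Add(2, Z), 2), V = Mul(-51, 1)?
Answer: 367765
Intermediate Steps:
V = -51
Function('n')(X) = 117 (Function('n')(X) = Add(-4, Pow(Add(2, 9), 2)) = Add(-4, Pow(11, 2)) = Add(-4, 121) = 117)
Add(367648, Function('n')(Add(-248, V))) = Add(367648, 117) = 367765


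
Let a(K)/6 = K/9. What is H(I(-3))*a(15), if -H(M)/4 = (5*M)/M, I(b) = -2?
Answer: -200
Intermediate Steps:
H(M) = -20 (H(M) = -4*5*M/M = -4*5 = -20)
a(K) = 2*K/3 (a(K) = 6*(K/9) = 2*K/3)
H(I(-3))*a(15) = -40*15/3 = -20*10 = -200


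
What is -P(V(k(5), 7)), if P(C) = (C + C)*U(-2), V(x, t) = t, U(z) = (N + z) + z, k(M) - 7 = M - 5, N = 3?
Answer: 14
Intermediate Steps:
k(M) = 2 + M (k(M) = 7 + (M - 5) = 7 + (-5 + M) = 2 + M)
U(z) = 3 + 2*z (U(z) = (3 + z) + z = 3 + 2*z)
P(C) = -2*C (P(C) = (C + C)*(3 + 2*(-2)) = (2*C)*(3 - 4) = (2*C)*(-1) = -2*C)
-P(V(k(5), 7)) = -(-2)*7 = -1*(-14) = 14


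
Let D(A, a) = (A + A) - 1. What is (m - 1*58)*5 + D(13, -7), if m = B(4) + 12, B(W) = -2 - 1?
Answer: -220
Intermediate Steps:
D(A, a) = -1 + 2*A (D(A, a) = 2*A - 1 = -1 + 2*A)
B(W) = -3
m = 9 (m = -3 + 12 = 9)
(m - 1*58)*5 + D(13, -7) = (9 - 1*58)*5 + (-1 + 2*13) = (9 - 58)*5 + (-1 + 26) = -49*5 + 25 = -245 + 25 = -220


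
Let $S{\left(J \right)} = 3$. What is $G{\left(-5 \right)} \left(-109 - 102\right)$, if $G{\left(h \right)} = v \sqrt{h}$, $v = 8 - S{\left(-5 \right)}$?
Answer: $- 1055 i \sqrt{5} \approx - 2359.1 i$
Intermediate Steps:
$v = 5$ ($v = 8 - 3 = 5$)
$G{\left(h \right)} = 5 \sqrt{h}$
$G{\left(-5 \right)} \left(-109 - 102\right) = 5 \sqrt{-5} \left(-109 - 102\right) = 5 i \sqrt{5} \left(-211\right) = - 1055 i \sqrt{5}$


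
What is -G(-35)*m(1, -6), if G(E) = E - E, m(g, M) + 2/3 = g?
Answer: 0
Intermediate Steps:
m(g, M) = -⅔ + g
G(E) = 0
-G(-35)*m(1, -6) = -0*(-⅔ + 1) = -0/3 = -1*0 = 0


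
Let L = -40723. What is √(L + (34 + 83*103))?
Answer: 2*I*√8035 ≈ 179.28*I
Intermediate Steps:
√(L + (34 + 83*103)) = √(-40723 + (34 + 83*103)) = √(-40723 + (34 + 8549)) = √(-40723 + 8583) = √(-32140) = 2*I*√8035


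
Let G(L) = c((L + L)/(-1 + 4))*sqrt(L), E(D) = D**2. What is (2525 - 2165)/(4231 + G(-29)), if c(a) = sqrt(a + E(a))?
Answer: 13708440/161204759 - 31320*I*sqrt(110)/161204759 ≈ 0.085037 - 0.0020377*I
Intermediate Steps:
c(a) = sqrt(a + a**2)
G(L) = sqrt(6)*sqrt(L)*sqrt(L*(1 + 2*L/3))/3 (G(L) = sqrt(((L + L)/(-1 + 4))*(1 + (L + L)/(-1 + 4)))*sqrt(L) = sqrt(((2*L)/3)*(1 + (2*L)/3))*sqrt(L) = sqrt(((2*L)*(1/3))*(1 + (2*L)*(1/3)))*sqrt(L) = sqrt((2*L/3)*(1 + 2*L/3))*sqrt(L) = sqrt(2*L*(1 + 2*L/3)/3)*sqrt(L) = (sqrt(6)*sqrt(L*(1 + 2*L/3))/3)*sqrt(L) = sqrt(6)*sqrt(L)*sqrt(L*(1 + 2*L/3))/3)
(2525 - 2165)/(4231 + G(-29)) = (2525 - 2165)/(4231 + sqrt(2)*sqrt(-29)*sqrt(-29*(3 + 2*(-29)))/3) = 360/(4231 + sqrt(2)*(I*sqrt(29))*sqrt(-29*(3 - 58))/3) = 360/(4231 + sqrt(2)*(I*sqrt(29))*sqrt(-29*(-55))/3) = 360/(4231 + sqrt(2)*(I*sqrt(29))*sqrt(1595)/3) = 360/(4231 + 29*I*sqrt(110)/3)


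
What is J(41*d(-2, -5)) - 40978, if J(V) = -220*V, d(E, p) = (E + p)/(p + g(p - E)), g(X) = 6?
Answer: 22162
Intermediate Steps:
d(E, p) = (E + p)/(6 + p) (d(E, p) = (E + p)/(p + 6) = (E + p)/(6 + p))
J(41*d(-2, -5)) - 40978 = -9020*(-2 - 5)/(6 - 5) - 40978 = -9020*-7/1 - 40978 = -9020*1*(-7) - 40978 = -9020*(-7) - 40978 = -220*(-287) - 40978 = 63140 - 40978 = 22162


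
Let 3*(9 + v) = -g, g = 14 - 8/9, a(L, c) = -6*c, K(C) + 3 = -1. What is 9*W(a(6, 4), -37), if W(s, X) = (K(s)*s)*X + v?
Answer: -96265/3 ≈ -32088.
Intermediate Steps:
K(C) = -4 (K(C) = -3 - 1 = -4)
g = 118/9 (g = 14 - 8*⅑ = 14 - 8/9 = 118/9 ≈ 13.111)
v = -361/27 (v = -9 + (-1*118/9)/3 = -9 + (⅓)*(-118/9) = -9 - 118/27 = -361/27 ≈ -13.370)
W(s, X) = -361/27 - 4*X*s (W(s, X) = (-4*s)*X - 361/27 = -4*X*s - 361/27 = -361/27 - 4*X*s)
9*W(a(6, 4), -37) = 9*(-361/27 - 4*(-37)*(-6*4)) = 9*(-361/27 - 4*(-37)*(-24)) = 9*(-361/27 - 3552) = 9*(-96265/27) = -96265/3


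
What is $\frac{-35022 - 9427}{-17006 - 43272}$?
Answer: $\frac{44449}{60278} \approx 0.7374$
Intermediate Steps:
$\frac{-35022 - 9427}{-17006 - 43272} = - \frac{44449}{-60278} = \left(-44449\right) \left(- \frac{1}{60278}\right) = \frac{44449}{60278}$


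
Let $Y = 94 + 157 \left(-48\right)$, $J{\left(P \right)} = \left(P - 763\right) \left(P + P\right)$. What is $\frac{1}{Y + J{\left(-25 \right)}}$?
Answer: $\frac{1}{31958} \approx 3.1291 \cdot 10^{-5}$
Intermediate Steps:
$J{\left(P \right)} = 2 P \left(-763 + P\right)$ ($J{\left(P \right)} = \left(-763 + P\right) 2 P = 2 P \left(-763 + P\right)$)
$Y = -7442$ ($Y = 94 - 7536 = -7442$)
$\frac{1}{Y + J{\left(-25 \right)}} = \frac{1}{-7442 + 2 \left(-25\right) \left(-763 - 25\right)} = \frac{1}{-7442 + 2 \left(-25\right) \left(-788\right)} = \frac{1}{-7442 + 39400} = \frac{1}{31958}$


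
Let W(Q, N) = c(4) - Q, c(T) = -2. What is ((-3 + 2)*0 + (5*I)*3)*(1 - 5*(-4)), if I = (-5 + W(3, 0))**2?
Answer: 31500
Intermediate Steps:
W(Q, N) = -2 - Q
I = 100 (I = (-5 + (-2 - 1*3))**2 = (-5 + (-2 - 3))**2 = (-5 - 5)**2 = (-10)**2 = 100)
((-3 + 2)*0 + (5*I)*3)*(1 - 5*(-4)) = ((-3 + 2)*0 + (5*100)*3)*(1 - 5*(-4)) = (-1*0 + 500*3)*(1 + 20) = (0 + 1500)*21 = 1500*21 = 31500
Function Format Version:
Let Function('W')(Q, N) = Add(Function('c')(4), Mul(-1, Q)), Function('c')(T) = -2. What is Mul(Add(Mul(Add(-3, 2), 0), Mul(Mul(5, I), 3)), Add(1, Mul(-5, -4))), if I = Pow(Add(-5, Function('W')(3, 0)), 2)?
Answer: 31500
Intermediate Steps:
Function('W')(Q, N) = Add(-2, Mul(-1, Q))
I = 100 (I = Pow(Add(-5, Add(-2, Mul(-1, 3))), 2) = Pow(Add(-5, Add(-2, -3)), 2) = Pow(Add(-5, -5), 2) = Pow(-10, 2) = 100)
Mul(Add(Mul(Add(-3, 2), 0), Mul(Mul(5, I), 3)), Add(1, Mul(-5, -4))) = Mul(Add(Mul(Add(-3, 2), 0), Mul(Mul(5, 100), 3)), Add(1, Mul(-5, -4))) = Mul(Add(Mul(-1, 0), Mul(500, 3)), Add(1, 20)) = Mul(Add(0, 1500), 21) = Mul(1500, 21) = 31500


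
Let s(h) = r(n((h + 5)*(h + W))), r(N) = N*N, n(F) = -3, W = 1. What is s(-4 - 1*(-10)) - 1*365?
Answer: -356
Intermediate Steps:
r(N) = N²
s(h) = 9 (s(h) = (-3)² = 9)
s(-4 - 1*(-10)) - 1*365 = 9 - 1*365 = 9 - 365 = -356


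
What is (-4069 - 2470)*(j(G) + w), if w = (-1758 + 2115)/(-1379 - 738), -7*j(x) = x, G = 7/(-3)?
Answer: -6839794/6351 ≈ -1077.0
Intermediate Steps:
G = -7/3 (G = 7*(-⅓) = -7/3 ≈ -2.3333)
j(x) = -x/7
w = -357/2117 (w = 357/(-2117) = 357*(-1/2117) = -357/2117 ≈ -0.16863)
(-4069 - 2470)*(j(G) + w) = (-4069 - 2470)*(-⅐*(-7/3) - 357/2117) = -6539*(⅓ - 357/2117) = -6539*1046/6351 = -6839794/6351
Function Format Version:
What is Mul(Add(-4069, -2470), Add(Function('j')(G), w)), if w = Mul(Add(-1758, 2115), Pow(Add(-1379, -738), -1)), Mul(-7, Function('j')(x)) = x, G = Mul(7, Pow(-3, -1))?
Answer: Rational(-6839794, 6351) ≈ -1077.0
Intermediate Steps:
G = Rational(-7, 3) (G = Mul(7, Rational(-1, 3)) = Rational(-7, 3) ≈ -2.3333)
Function('j')(x) = Mul(Rational(-1, 7), x)
w = Rational(-357, 2117) (w = Mul(357, Pow(-2117, -1)) = Mul(357, Rational(-1, 2117)) = Rational(-357, 2117) ≈ -0.16863)
Mul(Add(-4069, -2470), Add(Function('j')(G), w)) = Mul(Add(-4069, -2470), Add(Mul(Rational(-1, 7), Rational(-7, 3)), Rational(-357, 2117))) = Mul(-6539, Add(Rational(1, 3), Rational(-357, 2117))) = Mul(-6539, Rational(1046, 6351)) = Rational(-6839794, 6351)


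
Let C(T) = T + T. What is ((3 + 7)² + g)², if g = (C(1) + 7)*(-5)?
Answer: 3025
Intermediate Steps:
C(T) = 2*T
g = -45 (g = (2*1 + 7)*(-5) = (2 + 7)*(-5) = 9*(-5) = -45)
((3 + 7)² + g)² = ((3 + 7)² - 45)² = (10² - 45)² = (100 - 45)² = 55² = 3025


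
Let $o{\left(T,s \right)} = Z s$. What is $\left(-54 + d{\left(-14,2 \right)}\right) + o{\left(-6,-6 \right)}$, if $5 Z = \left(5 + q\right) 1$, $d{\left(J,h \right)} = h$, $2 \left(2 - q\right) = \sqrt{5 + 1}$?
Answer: $- \frac{302}{5} + \frac{3 \sqrt{6}}{5} \approx -58.93$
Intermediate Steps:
$q = 2 - \frac{\sqrt{6}}{2}$ ($q = 2 - \frac{\sqrt{5 + 1}}{2} = 2 - \frac{\sqrt{6}}{2} \approx 0.77526$)
$Z = \frac{7}{5} - \frac{\sqrt{6}}{10}$ ($Z = \frac{\left(5 + \left(2 - \frac{\sqrt{6}}{2}\right)\right) 1}{5} = \frac{\left(7 - \frac{\sqrt{6}}{2}\right) 1}{5} = \frac{7 - \frac{\sqrt{6}}{2}}{5} = \frac{7}{5} - \frac{\sqrt{6}}{10} \approx 1.1551$)
$o{\left(T,s \right)} = s \left(\frac{7}{5} - \frac{\sqrt{6}}{10}\right)$ ($o{\left(T,s \right)} = \left(\frac{7}{5} - \frac{\sqrt{6}}{10}\right) s = s \left(\frac{7}{5} - \frac{\sqrt{6}}{10}\right)$)
$\left(-54 + d{\left(-14,2 \right)}\right) + o{\left(-6,-6 \right)} = \left(-54 + 2\right) + \frac{1}{10} \left(-6\right) \left(14 - \sqrt{6}\right) = -52 - \left(\frac{42}{5} - \frac{3 \sqrt{6}}{5}\right) = - \frac{302}{5} + \frac{3 \sqrt{6}}{5}$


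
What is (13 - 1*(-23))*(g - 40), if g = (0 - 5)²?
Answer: -540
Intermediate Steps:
g = 25 (g = (-5)² = 25)
(13 - 1*(-23))*(g - 40) = (13 - 1*(-23))*(25 - 40) = (13 + 23)*(-15) = 36*(-15) = -540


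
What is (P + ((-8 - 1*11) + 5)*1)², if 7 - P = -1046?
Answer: 1079521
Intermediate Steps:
P = 1053 (P = 7 - 1*(-1046) = 7 + 1046 = 1053)
(P + ((-8 - 1*11) + 5)*1)² = (1053 + ((-8 - 1*11) + 5)*1)² = (1053 + ((-8 - 11) + 5)*1)² = (1053 + (-19 + 5)*1)² = (1053 - 14*1)² = (1053 - 14)² = 1039² = 1079521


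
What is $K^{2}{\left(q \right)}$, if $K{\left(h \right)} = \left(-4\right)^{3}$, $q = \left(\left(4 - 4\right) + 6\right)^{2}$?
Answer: $4096$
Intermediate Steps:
$q = 36$ ($q = \left(0 + 6\right)^{2} = 6^{2} = 36$)
$K{\left(h \right)} = -64$
$K^{2}{\left(q \right)} = \left(-64\right)^{2} = 4096$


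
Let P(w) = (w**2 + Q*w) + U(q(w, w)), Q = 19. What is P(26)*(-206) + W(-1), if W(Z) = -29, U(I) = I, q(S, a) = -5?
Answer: -240019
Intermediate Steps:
P(w) = -5 + w**2 + 19*w (P(w) = (w**2 + 19*w) - 5 = -5 + w**2 + 19*w)
P(26)*(-206) + W(-1) = (-5 + 26**2 + 19*26)*(-206) - 29 = (-5 + 676 + 494)*(-206) - 29 = 1165*(-206) - 29 = -239990 - 29 = -240019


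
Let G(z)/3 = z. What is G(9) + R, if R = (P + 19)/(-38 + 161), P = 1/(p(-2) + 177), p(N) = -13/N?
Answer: 408594/15047 ≈ 27.155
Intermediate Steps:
G(z) = 3*z
P = 2/367 (P = 1/(-13/(-2) + 177) = 1/(-13*(-1/2) + 177) = 1/(13/2 + 177) = 1/(367/2) = 2/367 ≈ 0.0054496)
R = 2325/15047 (R = (2/367 + 19)/(-38 + 161) = (6975/367)/123 = (6975/367)*(1/123) = 2325/15047 ≈ 0.15452)
G(9) + R = 3*9 + 2325/15047 = 27 + 2325/15047 = 408594/15047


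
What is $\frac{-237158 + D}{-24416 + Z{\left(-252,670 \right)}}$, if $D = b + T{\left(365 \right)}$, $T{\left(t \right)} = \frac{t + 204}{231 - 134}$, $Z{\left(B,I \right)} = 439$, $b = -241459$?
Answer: $\frac{46425280}{2325769} \approx 19.961$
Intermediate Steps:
$T{\left(t \right)} = \frac{204}{97} + \frac{t}{97}$ ($T{\left(t \right)} = \frac{204 + t}{97} = \left(204 + t\right) \frac{1}{97} = \frac{204}{97} + \frac{t}{97}$)
$D = - \frac{23420954}{97}$ ($D = -241459 + \left(\frac{204}{97} + \frac{1}{97} \cdot 365\right) = -241459 + \left(\frac{204}{97} + \frac{365}{97}\right) = -241459 + \frac{569}{97} = - \frac{23420954}{97} \approx -2.4145 \cdot 10^{5}$)
$\frac{-237158 + D}{-24416 + Z{\left(-252,670 \right)}} = \frac{-237158 - \frac{23420954}{97}}{-24416 + 439} = - \frac{46425280}{97 \left(-23977\right)} = \left(- \frac{46425280}{97}\right) \left(- \frac{1}{23977}\right) = \frac{46425280}{2325769}$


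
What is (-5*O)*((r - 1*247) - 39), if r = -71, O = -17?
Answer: -30345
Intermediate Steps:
(-5*O)*((r - 1*247) - 39) = (-5*(-17))*((-71 - 1*247) - 39) = 85*((-71 - 247) - 39) = 85*(-318 - 39) = 85*(-357) = -30345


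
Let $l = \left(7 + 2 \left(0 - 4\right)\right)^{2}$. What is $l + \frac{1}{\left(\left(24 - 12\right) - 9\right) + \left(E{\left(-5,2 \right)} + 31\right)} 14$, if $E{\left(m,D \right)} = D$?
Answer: $\frac{25}{18} \approx 1.3889$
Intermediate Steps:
$l = 1$ ($l = \left(7 + 2 \left(-4\right)\right)^{2} = \left(7 - 8\right)^{2} = \left(-1\right)^{2} = 1$)
$l + \frac{1}{\left(\left(24 - 12\right) - 9\right) + \left(E{\left(-5,2 \right)} + 31\right)} 14 = 1 + \frac{1}{\left(\left(24 - 12\right) - 9\right) + \left(2 + 31\right)} 14 = 1 + \frac{1}{\left(12 - 9\right) + 33} \cdot 14 = 1 + \frac{1}{3 + 33} \cdot 14 = 1 + \frac{1}{36} \cdot 14 = 1 + \frac{7}{18} = \frac{25}{18}$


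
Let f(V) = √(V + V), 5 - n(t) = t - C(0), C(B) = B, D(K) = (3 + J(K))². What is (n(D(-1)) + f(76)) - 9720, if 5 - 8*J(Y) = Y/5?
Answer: -3891329/400 + 2*√38 ≈ -9716.0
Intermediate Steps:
J(Y) = 5/8 - Y/40 (J(Y) = 5/8 - Y/(8*5) = 5/8 - Y/40)
D(K) = (29/8 - K/40)² (D(K) = (3 + (5/8 - K/40))² = (29/8 - K/40)²)
n(t) = 5 - t (n(t) = 5 - (t - 1*0) = 5 - (t + 0) = 5 - t)
f(V) = √2*√V (f(V) = √(2*V) = √2*√V)
(n(D(-1)) + f(76)) - 9720 = ((5 - (-145 - 1)²/1600) + √2*√76) - 9720 = ((5 - (-146)²/1600) + √2*(2*√19)) - 9720 = ((5 - 21316/1600) + 2*√38) - 9720 = ((5 - 1*5329/400) + 2*√38) - 9720 = ((5 - 5329/400) + 2*√38) - 9720 = (-3329/400 + 2*√38) - 9720 = -3891329/400 + 2*√38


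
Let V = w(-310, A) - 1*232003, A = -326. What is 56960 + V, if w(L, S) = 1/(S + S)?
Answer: -114128037/652 ≈ -1.7504e+5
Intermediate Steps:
w(L, S) = 1/(2*S)
V = -151265957/652 (V = (1/2)/(-326) - 1*232003 = (1/2)*(-1/326) - 232003 = -1/652 - 232003 = -151265957/652 ≈ -2.3200e+5)
56960 + V = 56960 - 151265957/652 = -114128037/652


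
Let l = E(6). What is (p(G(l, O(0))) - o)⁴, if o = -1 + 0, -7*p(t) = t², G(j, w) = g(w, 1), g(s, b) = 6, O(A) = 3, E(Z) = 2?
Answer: 707281/2401 ≈ 294.58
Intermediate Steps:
l = 2
G(j, w) = 6
p(t) = -t²/7
o = -1
(p(G(l, O(0))) - o)⁴ = (-⅐*6² - 1*(-1))⁴ = (-⅐*36 + 1)⁴ = (-36/7 + 1)⁴ = (-29/7)⁴ = 707281/2401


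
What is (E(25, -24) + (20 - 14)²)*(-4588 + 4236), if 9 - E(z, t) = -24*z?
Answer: -227040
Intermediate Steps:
E(z, t) = 9 + 24*z (E(z, t) = 9 - (-24)*z = 9 + 24*z)
(E(25, -24) + (20 - 14)²)*(-4588 + 4236) = ((9 + 24*25) + (20 - 14)²)*(-4588 + 4236) = ((9 + 600) + 6²)*(-352) = (609 + 36)*(-352) = 645*(-352) = -227040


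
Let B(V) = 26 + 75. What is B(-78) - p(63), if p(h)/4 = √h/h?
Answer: 101 - 4*√7/21 ≈ 100.50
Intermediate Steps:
B(V) = 101
p(h) = 4/√h (p(h) = 4*(√h/h) = 4/√h)
B(-78) - p(63) = 101 - 4/√63 = 101 - 4*√7/21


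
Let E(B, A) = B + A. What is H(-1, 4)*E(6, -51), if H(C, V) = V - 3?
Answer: -45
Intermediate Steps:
H(C, V) = -3 + V
E(B, A) = A + B
H(-1, 4)*E(6, -51) = (-3 + 4)*(-51 + 6) = 1*(-45) = -45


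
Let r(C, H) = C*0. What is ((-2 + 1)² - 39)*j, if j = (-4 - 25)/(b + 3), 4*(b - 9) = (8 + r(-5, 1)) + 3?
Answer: 4408/59 ≈ 74.712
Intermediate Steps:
r(C, H) = 0
b = 47/4 (b = 9 + ((8 + 0) + 3)/4 = 9 + (8 + 3)/4 = 9 + (¼)*11 = 9 + 11/4 = 47/4 ≈ 11.750)
j = -116/59 (j = (-4 - 25)/(47/4 + 3) = -29/59/4 = -29*4/59 = -116/59 ≈ -1.9661)
((-2 + 1)² - 39)*j = ((-2 + 1)² - 39)*(-116/59) = ((-1)² - 39)*(-116/59) = (1 - 39)*(-116/59) = -38*(-116/59) = 4408/59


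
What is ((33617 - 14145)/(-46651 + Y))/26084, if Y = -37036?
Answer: -4868/545722927 ≈ -8.9203e-6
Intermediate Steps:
((33617 - 14145)/(-46651 + Y))/26084 = ((33617 - 14145)/(-46651 - 37036))/26084 = (19472/(-83687))*(1/26084) = (19472*(-1/83687))*(1/26084) = -19472/83687*1/26084 = -4868/545722927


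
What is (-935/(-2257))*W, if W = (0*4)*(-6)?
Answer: 0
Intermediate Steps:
W = 0 (W = 0*(-6) = 0)
(-935/(-2257))*W = -935/(-2257)*0 = -935*(-1/2257)*0 = (935/2257)*0 = 0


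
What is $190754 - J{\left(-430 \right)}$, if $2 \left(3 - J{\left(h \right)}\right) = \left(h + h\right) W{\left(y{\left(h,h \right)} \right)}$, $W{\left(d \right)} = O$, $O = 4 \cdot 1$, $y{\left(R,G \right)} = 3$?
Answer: $189031$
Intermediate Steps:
$O = 4$
$W{\left(d \right)} = 4$
$J{\left(h \right)} = 3 - 4 h$ ($J{\left(h \right)} = 3 - \frac{\left(h + h\right) 4}{2} = 3 - \frac{2 h 4}{2} = 3 - \frac{8 h}{2} = 3 - 4 h$)
$190754 - J{\left(-430 \right)} = 190754 - \left(3 - -1720\right) = 190754 - \left(3 + 1720\right) = 190754 - 1723 = 189031$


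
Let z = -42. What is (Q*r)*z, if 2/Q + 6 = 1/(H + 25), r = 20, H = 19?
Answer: 73920/263 ≈ 281.06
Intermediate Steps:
Q = -88/263 (Q = 2/(-6 + 1/(19 + 25)) = 2/(-6 + 1/44) = 2/(-263/44) = 2*(-44/263) = -88/263 ≈ -0.33460)
(Q*r)*z = -88/263*20*(-42) = -1760/263*(-42) = 73920/263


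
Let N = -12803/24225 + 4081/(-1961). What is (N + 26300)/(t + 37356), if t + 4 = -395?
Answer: 23571008464/33125483025 ≈ 0.71157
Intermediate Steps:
N = -2339036/896325 (N = -12803*1/24225 + 4081*(-1/1961) = -12803/24225 - 77/37 = -2339036/896325 ≈ -2.6096)
t = -399 (t = -4 - 395 = -399)
(N + 26300)/(t + 37356) = (-2339036/896325 + 26300)/(-399 + 37356) = (23571008464/896325)/36957 = (23571008464/896325)*(1/36957) = 23571008464/33125483025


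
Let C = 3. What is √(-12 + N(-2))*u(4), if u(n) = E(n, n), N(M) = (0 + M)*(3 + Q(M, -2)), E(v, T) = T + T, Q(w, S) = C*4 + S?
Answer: 8*I*√38 ≈ 49.315*I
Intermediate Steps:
Q(w, S) = 12 + S (Q(w, S) = 3*4 + S = 12 + S)
E(v, T) = 2*T
N(M) = 13*M (N(M) = (0 + M)*(3 + (12 - 2)) = M*(3 + 10) = M*13 = 13*M)
u(n) = 2*n
√(-12 + N(-2))*u(4) = √(-12 + 13*(-2))*(2*4) = √(-12 - 26)*8 = √(-38)*8 = (I*√38)*8 = 8*I*√38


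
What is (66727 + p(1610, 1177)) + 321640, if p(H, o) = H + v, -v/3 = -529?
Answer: 391564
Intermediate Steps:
v = 1587 (v = -3*(-529) = 1587)
p(H, o) = 1587 + H (p(H, o) = H + 1587 = 1587 + H)
(66727 + p(1610, 1177)) + 321640 = (66727 + (1587 + 1610)) + 321640 = (66727 + 3197) + 321640 = 69924 + 321640 = 391564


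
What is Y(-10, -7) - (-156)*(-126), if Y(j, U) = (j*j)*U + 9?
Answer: -20347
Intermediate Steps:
Y(j, U) = 9 + U*j² (Y(j, U) = j²*U + 9 = U*j² + 9 = 9 + U*j²)
Y(-10, -7) - (-156)*(-126) = (9 - 7*(-10)²) - (-156)*(-126) = (9 - 7*100) - 156*126 = (9 - 700) - 19656 = -691 - 19656 = -20347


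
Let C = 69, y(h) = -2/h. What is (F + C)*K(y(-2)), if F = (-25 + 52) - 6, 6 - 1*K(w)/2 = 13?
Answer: -1260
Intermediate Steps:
K(w) = -14 (K(w) = 12 - 2*13 = 12 - 26 = -14)
F = 21 (F = 27 - 6 = 21)
(F + C)*K(y(-2)) = (21 + 69)*(-14) = 90*(-14) = -1260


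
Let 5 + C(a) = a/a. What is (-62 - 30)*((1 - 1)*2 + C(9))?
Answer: 368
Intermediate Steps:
C(a) = -4 (C(a) = -5 + a/a = -5 + 1 = -4)
(-62 - 30)*((1 - 1)*2 + C(9)) = (-62 - 30)*((1 - 1)*2 - 4) = -92*(0*2 - 4) = -92*(0 - 4) = -92*(-4) = 368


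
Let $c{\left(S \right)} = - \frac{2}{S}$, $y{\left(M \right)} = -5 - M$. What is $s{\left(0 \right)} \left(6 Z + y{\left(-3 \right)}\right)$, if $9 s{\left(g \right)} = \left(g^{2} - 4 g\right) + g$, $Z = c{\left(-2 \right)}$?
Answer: $0$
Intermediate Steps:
$Z = 1$ ($Z = - \frac{2}{-2} = \left(-2\right) \left(- \frac{1}{2}\right) = 1$)
$s{\left(g \right)} = - \frac{g}{3} + \frac{g^{2}}{9}$ ($s{\left(g \right)} = \frac{\left(g^{2} - 4 g\right) + g}{9} = \frac{g^{2} - 3 g}{9} = - \frac{g}{3} + \frac{g^{2}}{9}$)
$s{\left(0 \right)} \left(6 Z + y{\left(-3 \right)}\right) = \frac{1}{9} \cdot 0 \left(-3 + 0\right) \left(6 \cdot 1 - 2\right) = \frac{1}{9} \cdot 0 \left(-3\right) \left(6 + \left(-5 + 3\right)\right) = 0 \left(6 - 2\right) = 0 \cdot 4 = 0$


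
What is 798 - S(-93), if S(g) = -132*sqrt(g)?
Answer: 798 + 132*I*sqrt(93) ≈ 798.0 + 1273.0*I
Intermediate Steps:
798 - S(-93) = 798 - (-132)*sqrt(-93) = 798 - (-132)*I*sqrt(93) = 798 + 132*I*sqrt(93)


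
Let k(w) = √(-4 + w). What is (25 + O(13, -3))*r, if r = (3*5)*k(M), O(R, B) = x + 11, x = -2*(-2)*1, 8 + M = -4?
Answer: 2400*I ≈ 2400.0*I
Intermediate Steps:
M = -12 (M = -8 - 4 = -12)
x = 4 (x = 4*1 = 4)
O(R, B) = 15 (O(R, B) = 4 + 11 = 15)
r = 60*I (r = (3*5)*√(-4 - 12) = 15*√(-16) = 15*(4*I) = 60*I ≈ 60.0*I)
(25 + O(13, -3))*r = (25 + 15)*(60*I) = 40*(60*I) = 2400*I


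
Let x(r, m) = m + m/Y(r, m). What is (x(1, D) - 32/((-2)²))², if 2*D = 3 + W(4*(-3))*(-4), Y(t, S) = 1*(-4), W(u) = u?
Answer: 7921/64 ≈ 123.77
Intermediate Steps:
Y(t, S) = -4
D = 51/2 (D = (3 + (4*(-3))*(-4))/2 = (3 - 12*(-4))/2 = (3 + 48)/2 = (½)*51 = 51/2 ≈ 25.500)
x(r, m) = 3*m/4 (x(r, m) = m + m/(-4) = m + m*(-¼) = m - m/4 = 3*m/4)
(x(1, D) - 32/((-2)²))² = ((¾)*(51/2) - 32/((-2)²))² = (153/8 - 32/4)² = (153/8 - 32*¼)² = (153/8 - 8)² = (89/8)² = 7921/64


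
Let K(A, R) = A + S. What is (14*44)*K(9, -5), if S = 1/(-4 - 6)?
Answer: 27412/5 ≈ 5482.4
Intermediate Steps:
S = -⅒ (S = 1/(-10) = -⅒ ≈ -0.10000)
K(A, R) = -⅒ + A (K(A, R) = A - ⅒ = -⅒ + A)
(14*44)*K(9, -5) = (14*44)*(-⅒ + 9) = 616*(89/10) = 27412/5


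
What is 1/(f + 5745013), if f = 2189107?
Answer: 1/7934120 ≈ 1.2604e-7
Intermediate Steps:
1/(f + 5745013) = 1/(2189107 + 5745013) = 1/7934120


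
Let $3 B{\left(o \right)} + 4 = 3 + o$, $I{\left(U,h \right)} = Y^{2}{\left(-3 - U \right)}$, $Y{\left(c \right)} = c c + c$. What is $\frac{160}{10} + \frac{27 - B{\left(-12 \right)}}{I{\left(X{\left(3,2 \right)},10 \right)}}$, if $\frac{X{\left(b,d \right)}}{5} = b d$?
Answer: $\frac{26763311}{1672704} \approx 16.0$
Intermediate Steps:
$Y{\left(c \right)} = c + c^{2}$ ($Y{\left(c \right)} = c^{2} + c = c + c^{2}$)
$X{\left(b,d \right)} = 5 b d$
$I{\left(U,h \right)} = \left(-3 - U\right)^{2} \left(-2 - U\right)^{2}$ ($I{\left(U,h \right)} = \left(\left(-3 - U\right) \left(1 - \left(3 + U\right)\right)\right)^{2} = \left(\left(-3 - U\right) \left(-2 - U\right)\right)^{2} = \left(-3 - U\right)^{2} \left(-2 - U\right)^{2}$)
$B{\left(o \right)} = - \frac{1}{3} + \frac{o}{3}$ ($B{\left(o \right)} = - \frac{4}{3} + \frac{3 + o}{3} = - \frac{4}{3} + \left(1 + \frac{o}{3}\right) = - \frac{1}{3} + \frac{o}{3}$)
$\frac{160}{10} + \frac{27 - B{\left(-12 \right)}}{I{\left(X{\left(3,2 \right)},10 \right)}} = \frac{160}{10} + \frac{27 - \left(- \frac{1}{3} + \frac{1}{3} \left(-12\right)\right)}{\left(2 + 5 \cdot 3 \cdot 2\right)^{2} \left(3 + 5 \cdot 3 \cdot 2\right)^{2}} = 160 \cdot \frac{1}{10} + \frac{27 - \left(- \frac{1}{3} - 4\right)}{\left(2 + 30\right)^{2} \left(3 + 30\right)^{2}} = 16 + \frac{27 - - \frac{13}{3}}{32^{2} \cdot 33^{2}} = 16 + \frac{27 + \frac{13}{3}}{1024 \cdot 1089} = 16 + \frac{94}{3 \cdot 1115136} = 16 + \frac{94}{3} \cdot \frac{1}{1115136} = 16 + \frac{47}{1672704} = \frac{26763311}{1672704}$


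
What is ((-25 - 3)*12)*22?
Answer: -7392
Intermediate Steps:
((-25 - 3)*12)*22 = -28*12*22 = -336*22 = -7392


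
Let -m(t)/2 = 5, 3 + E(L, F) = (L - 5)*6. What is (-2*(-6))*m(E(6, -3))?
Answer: -120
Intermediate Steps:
E(L, F) = -33 + 6*L (E(L, F) = -3 + (L - 5)*6 = -3 + (-5 + L)*6 = -3 + (-30 + 6*L) = -33 + 6*L)
m(t) = -10 (m(t) = -2*5 = -10)
(-2*(-6))*m(E(6, -3)) = -2*(-6)*(-10) = 12*(-10) = -120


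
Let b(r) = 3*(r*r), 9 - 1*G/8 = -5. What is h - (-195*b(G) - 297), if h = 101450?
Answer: 7439987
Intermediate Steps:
G = 112 (G = 72 - 8*(-5) = 72 + 40 = 112)
b(r) = 3*r²
h - (-195*b(G) - 297) = 101450 - (-585*112² - 297) = 101450 - (-585*12544 - 297) = 101450 - (-195*37632 - 297) = 101450 - (-7338240 - 297) = 101450 - 1*(-7338537) = 101450 + 7338537 = 7439987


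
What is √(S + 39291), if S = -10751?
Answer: 2*√7135 ≈ 168.94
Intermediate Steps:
√(S + 39291) = √(-10751 + 39291) = √28540 = 2*√7135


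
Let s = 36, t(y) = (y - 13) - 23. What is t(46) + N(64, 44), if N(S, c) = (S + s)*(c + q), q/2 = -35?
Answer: -2590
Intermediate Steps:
t(y) = -36 + y (t(y) = (-13 + y) - 23 = -36 + y)
q = -70 (q = 2*(-35) = -70)
N(S, c) = (-70 + c)*(36 + S) (N(S, c) = (S + 36)*(c - 70) = (36 + S)*(-70 + c) = (-70 + c)*(36 + S))
t(46) + N(64, 44) = (-36 + 46) + (-2520 - 70*64 + 36*44 + 64*44) = 10 + (-2520 - 4480 + 1584 + 2816) = 10 - 2600 = -2590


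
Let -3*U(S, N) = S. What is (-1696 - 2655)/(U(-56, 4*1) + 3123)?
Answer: -13053/9425 ≈ -1.3849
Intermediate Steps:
U(S, N) = -S/3
(-1696 - 2655)/(U(-56, 4*1) + 3123) = (-1696 - 2655)/(-1/3*(-56) + 3123) = -4351/(56/3 + 3123) = -4351/9425/3 = -4351*3/9425 = -13053/9425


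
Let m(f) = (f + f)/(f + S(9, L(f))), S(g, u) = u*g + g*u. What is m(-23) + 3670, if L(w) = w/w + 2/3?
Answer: 25644/7 ≈ 3663.4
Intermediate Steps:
L(w) = 5/3 (L(w) = 1 + 2*(⅓) = 1 + ⅔ = 5/3)
S(g, u) = 2*g*u (S(g, u) = g*u + g*u = 2*g*u)
m(f) = 2*f/(30 + f) (m(f) = (f + f)/(f + 2*9*(5/3)) = (2*f)/(f + 30) = (2*f)/(30 + f) = 2*f/(30 + f))
m(-23) + 3670 = 2*(-23)/(30 - 23) + 3670 = 2*(-23)/7 + 3670 = 2*(-23)*(⅐) + 3670 = -46/7 + 3670 = 25644/7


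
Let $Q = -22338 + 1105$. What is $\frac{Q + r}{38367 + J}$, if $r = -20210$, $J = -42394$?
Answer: $\frac{41443}{4027} \approx 10.291$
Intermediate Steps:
$Q = -21233$
$\frac{Q + r}{38367 + J} = \frac{-21233 - 20210}{38367 - 42394} = - \frac{41443}{-4027} = \left(-41443\right) \left(- \frac{1}{4027}\right) = \frac{41443}{4027}$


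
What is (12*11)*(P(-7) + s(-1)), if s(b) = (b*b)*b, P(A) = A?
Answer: -1056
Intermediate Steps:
s(b) = b³ (s(b) = b²*b = b³)
(12*11)*(P(-7) + s(-1)) = (12*11)*(-7 + (-1)³) = 132*(-7 - 1) = 132*(-8) = -1056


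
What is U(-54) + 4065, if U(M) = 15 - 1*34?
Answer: 4046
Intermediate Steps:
U(M) = -19 (U(M) = 15 - 34 = -19)
U(-54) + 4065 = -19 + 4065 = 4046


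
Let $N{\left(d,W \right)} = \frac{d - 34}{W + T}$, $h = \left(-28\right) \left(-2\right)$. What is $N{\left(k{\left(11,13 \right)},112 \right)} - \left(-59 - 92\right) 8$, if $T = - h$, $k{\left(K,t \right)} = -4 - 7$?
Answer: $\frac{67603}{56} \approx 1207.2$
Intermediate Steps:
$k{\left(K,t \right)} = -11$ ($k{\left(K,t \right)} = -4 - 7 = -11$)
$h = 56$
$T = -56$ ($T = \left(-1\right) 56 = -56$)
$N{\left(d,W \right)} = \frac{-34 + d}{-56 + W}$ ($N{\left(d,W \right)} = \frac{d - 34}{W - 56} = \frac{-34 + d}{-56 + W}$)
$N{\left(k{\left(11,13 \right)},112 \right)} - \left(-59 - 92\right) 8 = \frac{-34 - 11}{-56 + 112} - \left(-59 - 92\right) 8 = \frac{1}{56} \left(-45\right) - \left(-151\right) 8 = \frac{1}{56} \left(-45\right) - -1208 = - \frac{45}{56} + 1208 = \frac{67603}{56}$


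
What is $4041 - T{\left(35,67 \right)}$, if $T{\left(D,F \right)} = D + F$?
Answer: $3939$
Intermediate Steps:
$4041 - T{\left(35,67 \right)} = 4041 - \left(35 + 67\right) = 4041 - 102 = 3939$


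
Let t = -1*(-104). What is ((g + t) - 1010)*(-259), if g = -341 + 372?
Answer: 226625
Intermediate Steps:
t = 104
g = 31
((g + t) - 1010)*(-259) = ((31 + 104) - 1010)*(-259) = (135 - 1010)*(-259) = -875*(-259) = 226625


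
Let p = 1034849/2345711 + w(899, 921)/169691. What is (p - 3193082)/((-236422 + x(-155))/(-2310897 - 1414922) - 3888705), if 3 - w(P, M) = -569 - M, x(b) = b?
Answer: 789248611501930117331750/961189034349009776982203 ≈ 0.82112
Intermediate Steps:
w(P, M) = 572 + M (w(P, M) = 3 - (-569 - M) = 3 + (569 + M) = 572 + M)
p = 179106708182/398046045301 (p = 1034849/2345711 + (572 + 921)/169691 = 1034849*(1/2345711) + 1493*(1/169691) = 1034849/2345711 + 1493/169691 = 179106708182/398046045301 ≈ 0.44997)
(p - 3193082)/((-236422 + x(-155))/(-2310897 - 1414922) - 3888705) = (179106708182/398046045301 - 3193082)/((-236422 - 155)/(-2310897 - 1414922) - 3888705) = -1270993483315099500/(398046045301*(-236577/(-3725819) - 3888705)) = -1270993483315099500/(398046045301*(-236577*(-1/3725819) - 3888705)) = -1270993483315099500/(398046045301*(236577/3725819 - 3888705)) = -1270993483315099500/(398046045301*(-14488610737818/3725819)) = -1270993483315099500/398046045301*(-3725819/14488610737818) = 789248611501930117331750/961189034349009776982203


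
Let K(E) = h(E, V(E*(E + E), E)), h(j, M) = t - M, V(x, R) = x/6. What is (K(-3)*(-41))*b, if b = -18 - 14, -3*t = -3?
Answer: -2624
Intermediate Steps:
t = 1 (t = -1/3*(-3) = 1)
b = -32
V(x, R) = x/6 (V(x, R) = x*(1/6) = x/6)
h(j, M) = 1 - M
K(E) = 1 - E**2/3 (K(E) = 1 - E*(E + E)/6 = 1 - E*(2*E)/6 = 1 - 2*E**2/6 = 1 - E**2/3)
(K(-3)*(-41))*b = ((1 - 1/3*(-3)**2)*(-41))*(-32) = ((1 - 1/3*9)*(-41))*(-32) = ((1 - 3)*(-41))*(-32) = -2*(-41)*(-32) = 82*(-32) = -2624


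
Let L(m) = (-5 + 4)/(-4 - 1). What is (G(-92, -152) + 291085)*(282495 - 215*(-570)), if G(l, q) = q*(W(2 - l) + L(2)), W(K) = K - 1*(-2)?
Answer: 111979793817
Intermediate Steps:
W(K) = 2 + K (W(K) = K + 2 = 2 + K)
L(m) = 1/5 (L(m) = -1/(-5) = -1*(-1/5) = 1/5)
G(l, q) = q*(21/5 - l) (G(l, q) = q*((2 + (2 - l)) + 1/5) = q*((4 - l) + 1/5) = q*(21/5 - l))
(G(-92, -152) + 291085)*(282495 - 215*(-570)) = ((1/5)*(-152)*(21 - 5*(-92)) + 291085)*(282495 - 215*(-570)) = ((1/5)*(-152)*(21 + 460) + 291085)*(282495 + 122550) = ((1/5)*(-152)*481 + 291085)*405045 = (-73112/5 + 291085)*405045 = (1382313/5)*405045 = 111979793817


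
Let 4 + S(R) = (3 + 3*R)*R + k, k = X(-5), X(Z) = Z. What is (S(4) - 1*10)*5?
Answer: 205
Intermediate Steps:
k = -5
S(R) = -9 + R*(3 + 3*R) (S(R) = -4 + ((3 + 3*R)*R - 5) = -4 + (R*(3 + 3*R) - 5) = -4 + (-5 + R*(3 + 3*R)) = -9 + R*(3 + 3*R))
(S(4) - 1*10)*5 = ((-9 + 3*4 + 3*4**2) - 1*10)*5 = ((-9 + 12 + 3*16) - 10)*5 = ((-9 + 12 + 48) - 10)*5 = (51 - 10)*5 = 41*5 = 205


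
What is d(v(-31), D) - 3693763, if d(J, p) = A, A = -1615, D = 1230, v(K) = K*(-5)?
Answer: -3695378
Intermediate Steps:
v(K) = -5*K
d(J, p) = -1615
d(v(-31), D) - 3693763 = -1615 - 3693763 = -3695378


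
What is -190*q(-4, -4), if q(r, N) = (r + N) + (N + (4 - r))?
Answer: 760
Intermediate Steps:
q(r, N) = 4 + 2*N (q(r, N) = (N + r) + (4 + N - r) = 4 + 2*N)
-190*q(-4, -4) = -190*(4 + 2*(-4)) = -190*(4 - 8) = -190*(-4) = 760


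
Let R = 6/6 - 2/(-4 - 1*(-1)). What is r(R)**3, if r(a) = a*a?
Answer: 15625/729 ≈ 21.433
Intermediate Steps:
R = 5/3 (R = 6*(1/6) - 2/(-4 + 1) = 1 - 2/(-3) = 1 - 2*(-1/3) = 1 + 2/3 = 5/3 ≈ 1.6667)
r(a) = a**2
r(R)**3 = ((5/3)**2)**3 = (25/9)**3 = 15625/729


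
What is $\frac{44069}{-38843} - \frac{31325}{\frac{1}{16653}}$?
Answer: $- \frac{20262653948744}{38843} \approx -5.2166 \cdot 10^{8}$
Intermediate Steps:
$\frac{44069}{-38843} - \frac{31325}{\frac{1}{16653}} = 44069 \left(- \frac{1}{38843}\right) - 31325 \frac{1}{\frac{1}{16653}} = - \frac{44069}{38843} - 521655225 = - \frac{20262653948744}{38843}$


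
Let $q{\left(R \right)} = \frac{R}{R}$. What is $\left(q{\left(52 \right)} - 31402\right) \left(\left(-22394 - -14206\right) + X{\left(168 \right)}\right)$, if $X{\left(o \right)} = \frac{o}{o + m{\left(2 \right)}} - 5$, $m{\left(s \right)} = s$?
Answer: $\frac{21865175721}{85} \approx 2.5724 \cdot 10^{8}$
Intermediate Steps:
$q{\left(R \right)} = 1$
$X{\left(o \right)} = -5 + \frac{o}{2 + o}$ ($X{\left(o \right)} = \frac{o}{o + 2} - 5 = \frac{o}{2 + o} - 5 = -5 + \frac{o}{2 + o}$)
$\left(q{\left(52 \right)} - 31402\right) \left(\left(-22394 - -14206\right) + X{\left(168 \right)}\right) = \left(1 - 31402\right) \left(\left(-22394 - -14206\right) + \frac{2 \left(-5 - 336\right)}{2 + 168}\right) = - 31401 \left(\left(-22394 + 14206\right) + \frac{2 \left(-5 - 336\right)}{170}\right) = - 31401 \left(-8188 + 2 \cdot \frac{1}{170} \left(-341\right)\right) = - 31401 \left(-8188 - \frac{341}{85}\right) = \left(-31401\right) \left(- \frac{696321}{85}\right) = \frac{21865175721}{85}$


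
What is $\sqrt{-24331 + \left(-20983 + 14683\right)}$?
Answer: $i \sqrt{30631} \approx 175.02 i$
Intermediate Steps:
$\sqrt{-24331 + \left(-20983 + 14683\right)} = \sqrt{-24331 - 6300} = \sqrt{-30631} = i \sqrt{30631}$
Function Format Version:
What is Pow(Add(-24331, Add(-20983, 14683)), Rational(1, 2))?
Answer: Mul(I, Pow(30631, Rational(1, 2))) ≈ Mul(175.02, I)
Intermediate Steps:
Pow(Add(-24331, Add(-20983, 14683)), Rational(1, 2)) = Pow(Add(-24331, -6300), Rational(1, 2)) = Pow(-30631, Rational(1, 2)) = Mul(I, Pow(30631, Rational(1, 2)))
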